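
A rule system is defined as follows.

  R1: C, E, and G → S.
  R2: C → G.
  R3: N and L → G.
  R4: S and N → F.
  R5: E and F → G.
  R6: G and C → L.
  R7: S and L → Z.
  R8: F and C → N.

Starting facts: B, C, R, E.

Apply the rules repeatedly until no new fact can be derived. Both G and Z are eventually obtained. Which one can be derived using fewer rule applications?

G: From C, R2 gives G. [1 rule application]
Z: C holds, so G follows (R2). C, E, and G hold, so S follows (R1). G and C hold, so L follows (R6). S and L hold, so Z follows (R7). [4 rule applications]
G needs fewer.

G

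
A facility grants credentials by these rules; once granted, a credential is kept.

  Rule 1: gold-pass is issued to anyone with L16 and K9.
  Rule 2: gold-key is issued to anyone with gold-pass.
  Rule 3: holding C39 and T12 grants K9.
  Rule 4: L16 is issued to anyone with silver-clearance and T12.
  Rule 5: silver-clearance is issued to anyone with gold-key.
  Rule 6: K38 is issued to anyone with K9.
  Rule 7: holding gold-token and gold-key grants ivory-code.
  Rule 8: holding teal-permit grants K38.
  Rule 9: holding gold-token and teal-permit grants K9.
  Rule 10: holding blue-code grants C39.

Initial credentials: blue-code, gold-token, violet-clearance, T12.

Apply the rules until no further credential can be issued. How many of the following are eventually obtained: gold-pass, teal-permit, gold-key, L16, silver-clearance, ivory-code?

0

gold-pass would need L16 and K9 (Rule 1), but L16 is never granted.
No rule produces teal-permit, and it is not given.
gold-key would need gold-pass (Rule 2), but gold-pass is never granted.
L16 would need silver-clearance and T12 (Rule 4), but silver-clearance is never granted.
silver-clearance would need gold-key (Rule 5), but gold-key is never granted.
ivory-code would need gold-token and gold-key (Rule 7), but gold-key is never granted.
None of the 6 are reached.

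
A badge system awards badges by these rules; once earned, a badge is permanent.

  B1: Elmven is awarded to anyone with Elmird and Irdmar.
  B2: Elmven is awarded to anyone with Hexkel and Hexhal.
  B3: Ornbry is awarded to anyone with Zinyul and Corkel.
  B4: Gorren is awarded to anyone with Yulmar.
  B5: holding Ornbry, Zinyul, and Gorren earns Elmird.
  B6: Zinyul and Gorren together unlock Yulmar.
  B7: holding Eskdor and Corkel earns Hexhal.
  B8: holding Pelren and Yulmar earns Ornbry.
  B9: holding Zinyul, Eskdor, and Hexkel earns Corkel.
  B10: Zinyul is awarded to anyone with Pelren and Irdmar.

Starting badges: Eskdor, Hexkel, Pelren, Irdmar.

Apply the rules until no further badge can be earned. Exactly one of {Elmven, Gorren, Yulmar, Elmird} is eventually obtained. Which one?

With Pelren and Irdmar, Zinyul is earned (B10).
With Zinyul, Eskdor, and Hexkel, Corkel is earned (B9).
With Eskdor and Corkel, Hexhal is earned (B7).
With Hexkel and Hexhal, Elmven is earned (B2).
Gorren would need Yulmar (B4), but Yulmar is never earned. Elmird would need Ornbry, Zinyul, and Gorren (B5), but Gorren is never earned. Yulmar would need Zinyul and Gorren (B6), but Gorren is never earned.

Elmven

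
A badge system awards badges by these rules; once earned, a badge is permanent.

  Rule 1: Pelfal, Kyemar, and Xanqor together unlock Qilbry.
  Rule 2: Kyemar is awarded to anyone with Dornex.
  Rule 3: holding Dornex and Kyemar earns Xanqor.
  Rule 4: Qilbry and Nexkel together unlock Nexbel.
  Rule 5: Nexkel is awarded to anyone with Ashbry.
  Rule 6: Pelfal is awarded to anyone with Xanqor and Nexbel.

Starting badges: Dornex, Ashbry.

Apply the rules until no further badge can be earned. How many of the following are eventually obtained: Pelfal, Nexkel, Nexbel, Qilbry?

1

With Ashbry, Nexkel is earned (Rule 5).
Pelfal would need Xanqor and Nexbel (Rule 6), but Nexbel is never earned.
Nexkel: reached.
Nexbel would need Qilbry and Nexkel (Rule 4), but Qilbry is never earned.
Qilbry would need Pelfal, Kyemar, and Xanqor (Rule 1), but Pelfal is never earned.
Reached: Nexkel — 1 of the 4.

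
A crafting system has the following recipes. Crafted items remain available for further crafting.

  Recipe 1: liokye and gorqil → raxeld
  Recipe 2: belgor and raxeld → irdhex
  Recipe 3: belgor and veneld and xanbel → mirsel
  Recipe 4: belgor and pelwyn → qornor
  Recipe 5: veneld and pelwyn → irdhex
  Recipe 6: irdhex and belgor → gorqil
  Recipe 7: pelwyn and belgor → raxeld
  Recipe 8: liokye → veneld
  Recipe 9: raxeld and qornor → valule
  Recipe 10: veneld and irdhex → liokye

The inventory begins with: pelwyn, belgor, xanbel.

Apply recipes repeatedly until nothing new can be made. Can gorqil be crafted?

Yes

Using Recipe 7, pelwyn and belgor make raxeld.
Using Recipe 2, belgor and raxeld make irdhex.
irdhex and belgor → gorqil (Recipe 6).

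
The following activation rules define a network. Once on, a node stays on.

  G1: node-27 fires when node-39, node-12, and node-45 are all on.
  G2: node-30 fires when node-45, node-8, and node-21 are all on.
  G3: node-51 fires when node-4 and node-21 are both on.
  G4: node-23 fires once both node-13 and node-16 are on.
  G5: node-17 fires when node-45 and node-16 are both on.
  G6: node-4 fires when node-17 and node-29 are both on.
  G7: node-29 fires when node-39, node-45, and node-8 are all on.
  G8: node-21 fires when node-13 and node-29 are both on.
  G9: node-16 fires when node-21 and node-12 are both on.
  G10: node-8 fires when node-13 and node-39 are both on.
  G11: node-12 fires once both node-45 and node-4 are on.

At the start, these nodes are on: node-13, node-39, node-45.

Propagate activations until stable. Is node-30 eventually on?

node-13 and node-39 are on, so node-8 fires (G10).
G7: node-39, node-45, and node-8 on → node-29 on.
G8: node-13 and node-29 on → node-21 on.
G2: node-45, node-8, and node-21 on → node-30 on.

Yes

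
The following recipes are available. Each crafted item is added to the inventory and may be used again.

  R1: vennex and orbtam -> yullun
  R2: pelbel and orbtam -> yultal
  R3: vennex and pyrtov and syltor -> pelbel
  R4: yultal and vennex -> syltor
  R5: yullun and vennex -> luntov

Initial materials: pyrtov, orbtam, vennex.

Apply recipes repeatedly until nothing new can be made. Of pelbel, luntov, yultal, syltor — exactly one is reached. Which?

luntov

vennex and orbtam -> yullun (R1).
Using R5, yullun and vennex make luntov.
syltor would need yultal and vennex (R4), but yultal is never obtained. pelbel would need vennex, pyrtov, and syltor (R3), but syltor is never obtained. yultal would need pelbel and orbtam (R2), but pelbel is never obtained.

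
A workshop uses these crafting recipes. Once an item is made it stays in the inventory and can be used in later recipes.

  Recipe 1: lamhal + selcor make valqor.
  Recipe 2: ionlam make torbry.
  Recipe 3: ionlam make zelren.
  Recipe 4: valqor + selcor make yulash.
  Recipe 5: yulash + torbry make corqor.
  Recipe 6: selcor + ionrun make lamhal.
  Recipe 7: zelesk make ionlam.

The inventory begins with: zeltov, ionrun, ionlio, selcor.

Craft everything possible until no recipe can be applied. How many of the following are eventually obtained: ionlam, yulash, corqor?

1

selcor + ionrun → lamhal (Recipe 6).
Using Recipe 1, lamhal and selcor make valqor.
valqor + selcor → yulash (Recipe 4).
ionlam would need zelesk (Recipe 7), but zelesk is never obtained.
yulash: reached.
corqor would need yulash and torbry (Recipe 5), but torbry is never obtained.
Reached: yulash — 1 of the 3.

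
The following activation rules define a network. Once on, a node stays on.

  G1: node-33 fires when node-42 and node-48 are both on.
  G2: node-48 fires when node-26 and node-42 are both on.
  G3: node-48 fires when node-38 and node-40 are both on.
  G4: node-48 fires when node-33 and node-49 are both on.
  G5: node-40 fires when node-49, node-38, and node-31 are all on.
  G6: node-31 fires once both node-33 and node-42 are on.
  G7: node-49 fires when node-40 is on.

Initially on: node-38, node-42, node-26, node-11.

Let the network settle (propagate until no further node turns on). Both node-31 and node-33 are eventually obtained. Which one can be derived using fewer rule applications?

node-33

node-33: node-26 and node-42 are on, so node-48 fires (G2). G1: node-42 and node-48 on → node-33 on. [2 rule applications]
node-31: G2: node-26 and node-42 on → node-48 on. G1: node-42 and node-48 on → node-33 on. node-33 and node-42 are on, so node-31 fires (G6). [3 rule applications]
node-33 needs fewer.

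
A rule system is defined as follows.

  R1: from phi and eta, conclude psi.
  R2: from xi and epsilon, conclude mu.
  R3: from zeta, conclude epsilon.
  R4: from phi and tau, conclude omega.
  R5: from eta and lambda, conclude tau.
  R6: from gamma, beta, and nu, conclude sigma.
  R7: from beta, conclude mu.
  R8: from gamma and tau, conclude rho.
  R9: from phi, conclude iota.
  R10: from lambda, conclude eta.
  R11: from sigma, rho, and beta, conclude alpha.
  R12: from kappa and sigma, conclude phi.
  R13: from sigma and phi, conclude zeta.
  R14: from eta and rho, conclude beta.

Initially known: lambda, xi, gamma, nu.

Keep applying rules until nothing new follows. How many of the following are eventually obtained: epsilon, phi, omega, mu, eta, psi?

2

lambda holds, so eta follows (R10).
eta and lambda hold, so tau follows (R5).
gamma and tau hold, so rho follows (R8).
From eta and rho, R14 gives beta.
beta holds, so mu follows (R7).
epsilon would need zeta (R3), but zeta is never established.
phi would need kappa and sigma (R12), but kappa is never established.
omega would need phi and tau (R4), but phi is never established.
mu: reached.
eta: reached.
psi would need phi and eta (R1), but phi is never established.
Reached: mu and eta — 2 of the 6.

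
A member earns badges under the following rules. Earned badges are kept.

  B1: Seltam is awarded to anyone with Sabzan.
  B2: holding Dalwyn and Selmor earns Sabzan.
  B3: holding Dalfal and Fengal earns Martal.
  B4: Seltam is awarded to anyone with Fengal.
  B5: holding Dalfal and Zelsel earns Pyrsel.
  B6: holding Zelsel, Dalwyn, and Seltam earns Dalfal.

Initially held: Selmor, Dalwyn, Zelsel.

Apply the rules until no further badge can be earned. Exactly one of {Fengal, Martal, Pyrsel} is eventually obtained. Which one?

Pyrsel

With Dalwyn and Selmor, Sabzan is earned (B2).
With Sabzan, Seltam is earned (B1).
With Zelsel, Dalwyn, and Seltam, Dalfal is earned (B6).
With Dalfal and Zelsel, Pyrsel is earned (B5).
Martal would need Dalfal and Fengal (B3), but Fengal is never earned. No rule produces Fengal, and it is not given.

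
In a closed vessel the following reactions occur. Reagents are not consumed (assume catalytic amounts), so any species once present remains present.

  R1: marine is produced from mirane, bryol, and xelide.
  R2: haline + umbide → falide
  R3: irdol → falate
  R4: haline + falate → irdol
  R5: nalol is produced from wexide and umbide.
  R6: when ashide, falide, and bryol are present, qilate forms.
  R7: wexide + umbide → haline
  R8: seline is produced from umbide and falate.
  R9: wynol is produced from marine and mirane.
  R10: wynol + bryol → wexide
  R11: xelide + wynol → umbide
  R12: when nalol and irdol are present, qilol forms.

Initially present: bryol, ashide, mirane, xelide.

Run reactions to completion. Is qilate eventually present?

Yes

mirane, bryol, and xelide present → marine forms (R1).
marine and mirane present → wynol forms (R9).
xelide and wynol present → umbide forms (R11).
wynol and bryol present → wexide forms (R10).
wexide and umbide present → haline forms (R7).
haline and umbide present → falide forms (R2).
ashide, falide, and bryol present → qilate forms (R6).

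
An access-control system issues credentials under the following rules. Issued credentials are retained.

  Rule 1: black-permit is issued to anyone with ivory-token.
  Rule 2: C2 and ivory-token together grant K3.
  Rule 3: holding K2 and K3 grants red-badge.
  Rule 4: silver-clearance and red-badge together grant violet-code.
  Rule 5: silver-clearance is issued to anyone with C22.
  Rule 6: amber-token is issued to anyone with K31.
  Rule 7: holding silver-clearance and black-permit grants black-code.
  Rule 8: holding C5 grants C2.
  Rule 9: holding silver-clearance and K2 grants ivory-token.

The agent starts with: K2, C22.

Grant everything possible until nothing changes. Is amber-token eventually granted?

amber-token would need K31 (Rule 6), but K31 is never granted.

No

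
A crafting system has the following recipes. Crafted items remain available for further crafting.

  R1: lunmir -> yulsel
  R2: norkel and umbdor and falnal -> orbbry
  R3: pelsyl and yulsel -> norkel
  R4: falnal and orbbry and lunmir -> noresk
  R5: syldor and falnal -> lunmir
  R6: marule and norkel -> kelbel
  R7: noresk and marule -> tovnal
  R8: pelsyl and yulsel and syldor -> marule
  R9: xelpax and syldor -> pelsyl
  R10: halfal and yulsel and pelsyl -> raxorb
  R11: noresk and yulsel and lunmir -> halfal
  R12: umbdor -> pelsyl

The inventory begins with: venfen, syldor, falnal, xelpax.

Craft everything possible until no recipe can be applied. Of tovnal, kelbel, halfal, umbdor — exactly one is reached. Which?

kelbel

xelpax and syldor -> pelsyl (R9).
Using R5, syldor and falnal make lunmir.
Using R1, lunmir makes yulsel.
pelsyl and yulsel and syldor -> marule (R8).
Using R3, pelsyl and yulsel make norkel.
marule and norkel -> kelbel (R6).
halfal would need noresk, yulsel, and lunmir (R11), but noresk is never obtained. tovnal would need noresk and marule (R7), but noresk is never obtained. No rule produces umbdor, and it is not given.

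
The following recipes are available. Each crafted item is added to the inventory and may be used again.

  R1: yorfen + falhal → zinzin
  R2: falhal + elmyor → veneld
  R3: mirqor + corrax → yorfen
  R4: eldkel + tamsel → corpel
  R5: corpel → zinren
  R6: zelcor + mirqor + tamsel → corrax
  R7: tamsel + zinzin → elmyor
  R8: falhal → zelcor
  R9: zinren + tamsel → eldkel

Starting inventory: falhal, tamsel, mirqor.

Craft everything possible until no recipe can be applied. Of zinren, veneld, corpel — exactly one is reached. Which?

falhal → zelcor (R8).
zelcor + mirqor + tamsel → corrax (R6).
mirqor + corrax → yorfen (R3).
yorfen + falhal → zinzin (R1).
tamsel + zinzin → elmyor (R7).
Using R2, falhal and elmyor make veneld.
corpel would need eldkel and tamsel (R4), but eldkel is never obtained. zinren would need corpel (R5), but corpel is never obtained.

veneld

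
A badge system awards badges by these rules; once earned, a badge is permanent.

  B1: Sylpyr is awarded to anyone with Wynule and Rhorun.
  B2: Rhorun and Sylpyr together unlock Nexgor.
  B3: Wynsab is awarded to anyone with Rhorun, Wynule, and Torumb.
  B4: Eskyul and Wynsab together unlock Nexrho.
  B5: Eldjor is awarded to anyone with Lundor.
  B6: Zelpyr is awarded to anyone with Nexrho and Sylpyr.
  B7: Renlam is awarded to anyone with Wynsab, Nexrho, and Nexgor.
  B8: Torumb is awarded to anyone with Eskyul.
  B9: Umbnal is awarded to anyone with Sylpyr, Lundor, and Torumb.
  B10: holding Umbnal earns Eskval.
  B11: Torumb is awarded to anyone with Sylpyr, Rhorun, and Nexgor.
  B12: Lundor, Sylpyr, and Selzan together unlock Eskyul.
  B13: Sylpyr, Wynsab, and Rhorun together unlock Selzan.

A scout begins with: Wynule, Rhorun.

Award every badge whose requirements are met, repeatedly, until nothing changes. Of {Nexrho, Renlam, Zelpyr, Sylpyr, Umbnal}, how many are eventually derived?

1

With Wynule and Rhorun, Sylpyr is earned (B1).
Nexrho would need Eskyul and Wynsab (B4), but Eskyul is never earned.
Renlam would need Wynsab, Nexrho, and Nexgor (B7), but Nexrho is never earned.
Zelpyr would need Nexrho and Sylpyr (B6), but Nexrho is never earned.
Sylpyr: reached.
Umbnal would need Sylpyr, Lundor, and Torumb (B9), but Lundor is never earned.
Reached: Sylpyr — 1 of the 5.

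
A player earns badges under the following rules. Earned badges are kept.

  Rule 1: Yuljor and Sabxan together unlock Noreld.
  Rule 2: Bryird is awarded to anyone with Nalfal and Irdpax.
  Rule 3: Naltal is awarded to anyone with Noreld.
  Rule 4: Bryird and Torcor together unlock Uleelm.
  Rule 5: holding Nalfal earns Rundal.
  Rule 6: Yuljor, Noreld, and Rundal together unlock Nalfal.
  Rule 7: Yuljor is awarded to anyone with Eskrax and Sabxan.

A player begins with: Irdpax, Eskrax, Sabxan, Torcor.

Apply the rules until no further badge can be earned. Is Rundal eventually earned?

No

Rundal would need Nalfal (Rule 5), but Nalfal is never earned.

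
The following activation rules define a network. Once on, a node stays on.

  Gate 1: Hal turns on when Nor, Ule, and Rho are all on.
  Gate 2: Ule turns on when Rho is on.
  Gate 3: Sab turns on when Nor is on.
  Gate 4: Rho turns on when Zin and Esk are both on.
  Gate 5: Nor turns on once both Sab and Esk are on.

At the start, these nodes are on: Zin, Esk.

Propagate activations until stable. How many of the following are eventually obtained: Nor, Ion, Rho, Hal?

Zin and Esk are on, so Rho turns on (Gate 4).
Nor would need Sab and Esk (Gate 5), but Sab never turns on.
No rule produces Ion, and it is not given.
Rho: reached.
Hal would need Nor, Ule, and Rho (Gate 1), but Nor never turns on.
Reached: Rho — 1 of the 4.

1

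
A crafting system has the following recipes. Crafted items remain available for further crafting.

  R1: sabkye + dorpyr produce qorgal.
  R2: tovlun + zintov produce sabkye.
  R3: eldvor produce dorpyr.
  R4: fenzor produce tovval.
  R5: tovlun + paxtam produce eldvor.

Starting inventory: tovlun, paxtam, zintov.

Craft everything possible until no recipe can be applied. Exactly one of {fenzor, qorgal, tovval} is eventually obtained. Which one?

tovlun + paxtam → eldvor (R5).
Using R2, tovlun and zintov make sabkye.
eldvor → dorpyr (R3).
Using R1, sabkye and dorpyr make qorgal.
No rule produces fenzor, and it is not given. tovval would need fenzor (R4), but fenzor is never obtained.

qorgal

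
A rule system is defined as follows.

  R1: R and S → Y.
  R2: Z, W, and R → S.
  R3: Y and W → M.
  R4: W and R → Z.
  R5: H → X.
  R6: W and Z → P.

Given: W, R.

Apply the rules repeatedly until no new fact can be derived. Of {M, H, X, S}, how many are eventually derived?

2

W and R hold, so Z follows (R4).
From Z, W, and R, R2 gives S.
R and S hold, so Y follows (R1).
From Y and W, R3 gives M.
M: reached.
No rule produces H, and it is not given.
X would need H (R5), but H is never established.
S: reached.
Reached: M and S — 2 of the 4.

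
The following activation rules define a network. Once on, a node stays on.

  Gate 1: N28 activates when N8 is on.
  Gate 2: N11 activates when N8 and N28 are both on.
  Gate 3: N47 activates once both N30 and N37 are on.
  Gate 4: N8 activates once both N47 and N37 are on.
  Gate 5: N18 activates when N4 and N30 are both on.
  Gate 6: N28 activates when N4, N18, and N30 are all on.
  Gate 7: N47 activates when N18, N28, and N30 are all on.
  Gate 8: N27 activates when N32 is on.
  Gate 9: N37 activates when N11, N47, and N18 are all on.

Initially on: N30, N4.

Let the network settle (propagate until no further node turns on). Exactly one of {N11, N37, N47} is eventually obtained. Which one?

Gate 5: N4 and N30 on → N18 on.
N4, N18, and N30 are on, so N28 activates (Gate 6).
N18, N28, and N30 are on, so N47 activates (Gate 7).
N37 would need N11, N47, and N18 (Gate 9), but N11 never turns on. N11 would need N8 and N28 (Gate 2), but N8 never turns on.

N47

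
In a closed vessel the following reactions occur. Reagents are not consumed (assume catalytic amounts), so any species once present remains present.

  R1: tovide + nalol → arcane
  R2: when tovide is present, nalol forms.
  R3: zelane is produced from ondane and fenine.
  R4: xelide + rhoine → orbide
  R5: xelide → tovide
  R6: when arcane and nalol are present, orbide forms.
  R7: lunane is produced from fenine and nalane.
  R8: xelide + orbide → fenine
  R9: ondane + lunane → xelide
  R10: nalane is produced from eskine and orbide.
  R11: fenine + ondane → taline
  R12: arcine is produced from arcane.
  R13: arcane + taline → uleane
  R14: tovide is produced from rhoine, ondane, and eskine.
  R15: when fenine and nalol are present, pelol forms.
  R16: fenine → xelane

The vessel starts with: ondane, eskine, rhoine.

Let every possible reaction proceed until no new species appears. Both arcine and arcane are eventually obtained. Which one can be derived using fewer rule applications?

arcane: rhoine, ondane, and eskine present → tovide forms (R14). tovide present → nalol forms (R2). tovide and nalol present → arcane forms (R1). [3 rule applications]
arcine: rhoine, ondane, and eskine present → tovide forms (R14). tovide present → nalol forms (R2). tovide and nalol present → arcane forms (R1). arcane present → arcine forms (R12). [4 rule applications]
arcane needs fewer.

arcane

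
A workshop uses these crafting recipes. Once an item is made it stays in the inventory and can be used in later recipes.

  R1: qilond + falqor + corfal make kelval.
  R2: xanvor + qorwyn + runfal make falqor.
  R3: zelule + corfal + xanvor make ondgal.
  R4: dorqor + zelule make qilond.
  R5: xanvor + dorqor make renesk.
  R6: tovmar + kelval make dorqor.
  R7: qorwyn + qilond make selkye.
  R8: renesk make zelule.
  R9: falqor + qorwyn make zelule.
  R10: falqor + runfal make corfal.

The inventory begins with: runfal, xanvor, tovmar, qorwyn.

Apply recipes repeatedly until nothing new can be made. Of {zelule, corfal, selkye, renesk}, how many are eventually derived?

xanvor + qorwyn + runfal → falqor (R2).
falqor + qorwyn → zelule (R9).
Using R10, falqor and runfal make corfal.
zelule: reached.
corfal: reached.
selkye would need qorwyn and qilond (R7), but qilond is never obtained.
renesk would need xanvor and dorqor (R5), but dorqor is never obtained.
Reached: zelule and corfal — 2 of the 4.

2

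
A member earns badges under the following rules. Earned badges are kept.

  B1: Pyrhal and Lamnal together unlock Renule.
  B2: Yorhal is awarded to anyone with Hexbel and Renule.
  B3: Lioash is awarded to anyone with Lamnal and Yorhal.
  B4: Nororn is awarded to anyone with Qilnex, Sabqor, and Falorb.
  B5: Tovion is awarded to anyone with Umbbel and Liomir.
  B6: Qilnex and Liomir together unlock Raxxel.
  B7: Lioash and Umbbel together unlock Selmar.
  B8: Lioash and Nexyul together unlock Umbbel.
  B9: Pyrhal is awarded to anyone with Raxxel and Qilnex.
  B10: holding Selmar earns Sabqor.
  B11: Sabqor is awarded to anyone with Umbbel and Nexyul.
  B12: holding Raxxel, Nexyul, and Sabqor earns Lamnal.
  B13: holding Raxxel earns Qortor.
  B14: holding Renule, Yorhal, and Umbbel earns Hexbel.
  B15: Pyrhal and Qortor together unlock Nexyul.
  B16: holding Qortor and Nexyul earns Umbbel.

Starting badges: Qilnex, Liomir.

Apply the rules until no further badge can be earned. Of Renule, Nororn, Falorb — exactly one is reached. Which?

With Qilnex and Liomir, Raxxel is earned (B6).
With Raxxel and Qilnex, Pyrhal is earned (B9).
With Raxxel, Qortor is earned (B13).
With Pyrhal and Qortor, Nexyul is earned (B15).
With Qortor and Nexyul, Umbbel is earned (B16).
With Umbbel and Nexyul, Sabqor is earned (B11).
With Raxxel, Nexyul, and Sabqor, Lamnal is earned (B12).
With Pyrhal and Lamnal, Renule is earned (B1).
Nororn would need Qilnex, Sabqor, and Falorb (B4), but Falorb is never earned. No rule produces Falorb, and it is not given.

Renule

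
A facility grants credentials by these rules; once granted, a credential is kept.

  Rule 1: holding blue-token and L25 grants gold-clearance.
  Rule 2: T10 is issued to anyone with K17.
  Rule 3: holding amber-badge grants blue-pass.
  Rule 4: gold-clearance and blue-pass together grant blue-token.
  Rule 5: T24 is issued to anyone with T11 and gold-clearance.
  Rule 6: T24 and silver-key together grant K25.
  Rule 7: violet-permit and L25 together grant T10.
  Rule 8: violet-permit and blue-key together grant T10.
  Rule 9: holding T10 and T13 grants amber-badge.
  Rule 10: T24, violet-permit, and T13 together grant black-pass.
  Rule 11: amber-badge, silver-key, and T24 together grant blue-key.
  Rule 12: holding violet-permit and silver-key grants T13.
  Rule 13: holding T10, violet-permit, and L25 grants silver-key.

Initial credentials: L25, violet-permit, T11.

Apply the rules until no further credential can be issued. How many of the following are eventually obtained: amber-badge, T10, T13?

3

Holding violet-permit and L25 grants T10 (Rule 7).
Holding T10, violet-permit, and L25 grants silver-key (Rule 13).
Holding violet-permit and silver-key grants T13 (Rule 12).
Holding T10 and T13 grants amber-badge (Rule 9).
amber-badge: reached.
T10: reached.
T13: reached.
All 3 are reached.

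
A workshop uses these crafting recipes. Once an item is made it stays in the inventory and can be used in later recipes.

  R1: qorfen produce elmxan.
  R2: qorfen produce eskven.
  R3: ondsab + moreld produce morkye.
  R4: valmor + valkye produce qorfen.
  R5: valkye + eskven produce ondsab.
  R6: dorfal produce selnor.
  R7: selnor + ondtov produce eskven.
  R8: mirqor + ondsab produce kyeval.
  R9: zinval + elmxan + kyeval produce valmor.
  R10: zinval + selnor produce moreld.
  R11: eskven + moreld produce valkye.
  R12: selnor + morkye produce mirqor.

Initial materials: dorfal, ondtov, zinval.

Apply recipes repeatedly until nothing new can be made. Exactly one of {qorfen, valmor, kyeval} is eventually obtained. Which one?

dorfal → selnor (R6).
Using R7, selnor and ondtov make eskven.
Using R10, zinval and selnor make moreld.
Using R11, eskven and moreld make valkye.
Using R5, valkye and eskven make ondsab.
ondsab + moreld → morkye (R3).
selnor + morkye → mirqor (R12).
mirqor + ondsab → kyeval (R8).
qorfen would need valmor and valkye (R4), but valmor is never obtained. valmor would need zinval, elmxan, and kyeval (R9), but elmxan is never obtained.

kyeval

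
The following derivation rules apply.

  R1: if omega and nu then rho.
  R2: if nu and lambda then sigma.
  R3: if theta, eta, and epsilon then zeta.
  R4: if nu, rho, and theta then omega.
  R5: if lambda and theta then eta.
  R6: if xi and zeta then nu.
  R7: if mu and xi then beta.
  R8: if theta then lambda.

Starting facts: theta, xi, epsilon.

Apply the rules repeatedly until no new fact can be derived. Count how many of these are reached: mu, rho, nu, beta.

theta holds, so lambda follows (R8).
lambda and theta hold, so eta follows (R5).
From theta, eta, and epsilon, R3 gives zeta.
xi and zeta hold, so nu follows (R6).
No rule produces mu, and it is not given.
rho would need omega and nu (R1), but omega is never established.
nu: reached.
beta would need mu and xi (R7), but mu is never established.
Reached: nu — 1 of the 4.

1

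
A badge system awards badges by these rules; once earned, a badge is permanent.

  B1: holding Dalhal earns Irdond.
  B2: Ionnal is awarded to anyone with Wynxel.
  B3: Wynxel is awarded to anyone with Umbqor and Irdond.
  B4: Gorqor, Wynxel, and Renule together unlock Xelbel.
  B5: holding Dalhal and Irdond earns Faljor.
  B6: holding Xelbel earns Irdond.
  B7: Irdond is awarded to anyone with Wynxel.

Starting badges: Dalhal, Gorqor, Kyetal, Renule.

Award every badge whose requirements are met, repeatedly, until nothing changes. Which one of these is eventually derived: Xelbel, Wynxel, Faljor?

With Dalhal, Irdond is earned (B1).
With Dalhal and Irdond, Faljor is earned (B5).
Xelbel would need Gorqor, Wynxel, and Renule (B4), but Wynxel is never earned. Wynxel would need Umbqor and Irdond (B3), but Umbqor is never earned.

Faljor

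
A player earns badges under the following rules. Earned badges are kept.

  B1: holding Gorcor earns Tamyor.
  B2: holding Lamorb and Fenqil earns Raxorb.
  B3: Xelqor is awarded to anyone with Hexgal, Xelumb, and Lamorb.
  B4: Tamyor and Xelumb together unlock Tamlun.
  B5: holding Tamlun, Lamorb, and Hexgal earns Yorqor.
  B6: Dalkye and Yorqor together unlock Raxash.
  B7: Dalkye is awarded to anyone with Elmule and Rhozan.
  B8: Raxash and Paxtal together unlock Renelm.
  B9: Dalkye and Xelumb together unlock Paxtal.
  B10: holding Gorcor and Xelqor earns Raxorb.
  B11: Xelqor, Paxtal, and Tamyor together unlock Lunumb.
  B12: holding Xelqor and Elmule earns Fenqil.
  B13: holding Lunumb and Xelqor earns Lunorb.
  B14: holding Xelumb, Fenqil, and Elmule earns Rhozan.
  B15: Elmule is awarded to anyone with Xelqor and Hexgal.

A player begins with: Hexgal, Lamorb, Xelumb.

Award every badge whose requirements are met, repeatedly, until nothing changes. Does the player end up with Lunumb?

Lunumb would need Xelqor, Paxtal, and Tamyor (B11), but Tamyor is never earned.

No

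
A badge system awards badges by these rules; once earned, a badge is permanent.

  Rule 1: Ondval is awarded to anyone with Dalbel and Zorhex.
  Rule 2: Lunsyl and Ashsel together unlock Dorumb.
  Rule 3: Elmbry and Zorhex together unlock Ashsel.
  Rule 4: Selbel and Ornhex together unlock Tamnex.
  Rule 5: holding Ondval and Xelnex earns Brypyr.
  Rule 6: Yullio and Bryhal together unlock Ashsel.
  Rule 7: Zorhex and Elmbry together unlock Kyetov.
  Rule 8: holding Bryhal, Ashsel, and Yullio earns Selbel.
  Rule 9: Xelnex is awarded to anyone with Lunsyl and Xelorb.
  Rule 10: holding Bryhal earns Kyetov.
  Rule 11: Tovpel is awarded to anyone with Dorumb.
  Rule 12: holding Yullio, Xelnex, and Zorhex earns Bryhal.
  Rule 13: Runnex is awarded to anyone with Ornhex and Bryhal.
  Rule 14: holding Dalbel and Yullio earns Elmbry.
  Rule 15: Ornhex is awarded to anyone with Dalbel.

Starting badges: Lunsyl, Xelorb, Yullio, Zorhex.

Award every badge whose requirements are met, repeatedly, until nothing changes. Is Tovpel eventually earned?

With Lunsyl and Xelorb, Xelnex is earned (Rule 9).
With Yullio, Xelnex, and Zorhex, Bryhal is earned (Rule 12).
With Yullio and Bryhal, Ashsel is earned (Rule 6).
With Lunsyl and Ashsel, Dorumb is earned (Rule 2).
With Dorumb, Tovpel is earned (Rule 11).

Yes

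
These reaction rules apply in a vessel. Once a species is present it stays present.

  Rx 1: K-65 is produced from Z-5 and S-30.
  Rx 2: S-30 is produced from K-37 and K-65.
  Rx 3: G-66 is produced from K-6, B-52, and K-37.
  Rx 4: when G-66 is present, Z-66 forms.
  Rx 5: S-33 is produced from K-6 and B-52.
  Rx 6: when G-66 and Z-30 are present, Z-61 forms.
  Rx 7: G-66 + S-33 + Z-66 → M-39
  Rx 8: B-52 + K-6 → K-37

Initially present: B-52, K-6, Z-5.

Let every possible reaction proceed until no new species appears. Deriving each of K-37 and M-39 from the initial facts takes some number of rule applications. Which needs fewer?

K-37

K-37: B-52 and K-6 present → K-37 forms (Rx 8). [1 rule application]
M-39: K-6 and B-52 present → S-33 forms (Rx 5). B-52 and K-6 present → K-37 forms (Rx 8). K-6, B-52, and K-37 present → G-66 forms (Rx 3). G-66 present → Z-66 forms (Rx 4). G-66, S-33, and Z-66 present → M-39 forms (Rx 7). [5 rule applications]
K-37 needs fewer.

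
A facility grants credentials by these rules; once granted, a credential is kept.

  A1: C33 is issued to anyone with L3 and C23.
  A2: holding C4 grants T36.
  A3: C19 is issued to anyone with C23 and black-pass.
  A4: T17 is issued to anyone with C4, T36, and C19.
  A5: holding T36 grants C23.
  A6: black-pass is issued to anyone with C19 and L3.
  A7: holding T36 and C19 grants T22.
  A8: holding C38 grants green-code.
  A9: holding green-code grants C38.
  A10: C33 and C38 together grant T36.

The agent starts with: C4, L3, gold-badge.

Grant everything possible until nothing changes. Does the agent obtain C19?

No

C19 would need C23 and black-pass (A3), but black-pass is never granted.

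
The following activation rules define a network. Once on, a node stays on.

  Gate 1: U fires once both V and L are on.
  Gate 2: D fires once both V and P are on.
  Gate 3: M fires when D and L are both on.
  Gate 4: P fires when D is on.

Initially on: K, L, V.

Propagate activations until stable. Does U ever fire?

V and L are on, so U fires (Gate 1).

Yes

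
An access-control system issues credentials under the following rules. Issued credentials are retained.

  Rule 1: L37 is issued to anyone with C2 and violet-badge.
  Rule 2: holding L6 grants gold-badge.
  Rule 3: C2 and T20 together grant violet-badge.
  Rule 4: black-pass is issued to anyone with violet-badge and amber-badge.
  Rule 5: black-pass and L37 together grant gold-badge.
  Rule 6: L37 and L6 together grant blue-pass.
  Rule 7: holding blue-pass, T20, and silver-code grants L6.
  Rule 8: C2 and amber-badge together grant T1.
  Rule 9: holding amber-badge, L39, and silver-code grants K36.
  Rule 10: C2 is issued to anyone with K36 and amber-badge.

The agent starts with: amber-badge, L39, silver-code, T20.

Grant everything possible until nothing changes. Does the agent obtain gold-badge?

Holding amber-badge, L39, and silver-code grants K36 (Rule 9).
Holding K36 and amber-badge grants C2 (Rule 10).
Holding C2 and T20 grants violet-badge (Rule 3).
Holding violet-badge and amber-badge grants black-pass (Rule 4).
Holding C2 and violet-badge grants L37 (Rule 1).
Holding black-pass and L37 grants gold-badge (Rule 5).

Yes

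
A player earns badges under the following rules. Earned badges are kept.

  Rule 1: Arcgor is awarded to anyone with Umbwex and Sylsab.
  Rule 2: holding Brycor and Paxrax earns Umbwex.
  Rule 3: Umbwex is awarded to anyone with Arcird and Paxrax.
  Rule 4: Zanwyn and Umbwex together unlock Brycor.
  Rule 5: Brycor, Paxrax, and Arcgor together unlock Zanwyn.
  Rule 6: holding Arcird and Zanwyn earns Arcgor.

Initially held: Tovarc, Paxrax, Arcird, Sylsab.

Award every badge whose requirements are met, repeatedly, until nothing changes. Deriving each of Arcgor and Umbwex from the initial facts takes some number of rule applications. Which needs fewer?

Umbwex

Umbwex: With Arcird and Paxrax, Umbwex is earned (Rule 3). [1 rule application]
Arcgor: With Arcird and Paxrax, Umbwex is earned (Rule 3). With Umbwex and Sylsab, Arcgor is earned (Rule 1). [2 rule applications]
Umbwex needs fewer.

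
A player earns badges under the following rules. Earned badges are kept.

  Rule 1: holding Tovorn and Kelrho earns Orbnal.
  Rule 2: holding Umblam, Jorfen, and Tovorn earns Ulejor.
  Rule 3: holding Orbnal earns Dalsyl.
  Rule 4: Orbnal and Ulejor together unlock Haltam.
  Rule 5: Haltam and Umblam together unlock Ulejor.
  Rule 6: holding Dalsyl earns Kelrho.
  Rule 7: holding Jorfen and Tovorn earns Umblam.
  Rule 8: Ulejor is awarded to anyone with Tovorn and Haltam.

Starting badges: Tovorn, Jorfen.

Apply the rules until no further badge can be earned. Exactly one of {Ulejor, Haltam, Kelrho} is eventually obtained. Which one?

With Jorfen and Tovorn, Umblam is earned (Rule 7).
With Umblam, Jorfen, and Tovorn, Ulejor is earned (Rule 2).
Kelrho would need Dalsyl (Rule 6), but Dalsyl is never earned. Haltam would need Orbnal and Ulejor (Rule 4), but Orbnal is never earned.

Ulejor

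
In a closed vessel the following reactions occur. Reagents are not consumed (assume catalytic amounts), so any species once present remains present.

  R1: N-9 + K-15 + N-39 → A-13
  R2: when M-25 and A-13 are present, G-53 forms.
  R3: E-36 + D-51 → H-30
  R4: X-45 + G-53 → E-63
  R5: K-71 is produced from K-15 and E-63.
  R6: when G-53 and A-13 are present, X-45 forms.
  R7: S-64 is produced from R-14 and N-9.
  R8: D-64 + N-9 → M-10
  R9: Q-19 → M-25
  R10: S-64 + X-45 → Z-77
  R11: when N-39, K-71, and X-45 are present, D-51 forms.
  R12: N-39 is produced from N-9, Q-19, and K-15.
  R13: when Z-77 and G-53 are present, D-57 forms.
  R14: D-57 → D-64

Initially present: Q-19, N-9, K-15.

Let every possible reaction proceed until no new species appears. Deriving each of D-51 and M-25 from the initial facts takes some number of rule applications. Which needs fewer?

M-25

M-25: Q-19 present → M-25 forms (R9). [1 rule application]
D-51: Q-19 present → M-25 forms (R9). N-9, Q-19, and K-15 present → N-39 forms (R12). N-9, K-15, and N-39 present → A-13 forms (R1). M-25 and A-13 present → G-53 forms (R2). G-53 and A-13 present → X-45 forms (R6). X-45 and G-53 present → E-63 forms (R4). K-15 and E-63 present → K-71 forms (R5). N-39, K-71, and X-45 present → D-51 forms (R11). [8 rule applications]
M-25 needs fewer.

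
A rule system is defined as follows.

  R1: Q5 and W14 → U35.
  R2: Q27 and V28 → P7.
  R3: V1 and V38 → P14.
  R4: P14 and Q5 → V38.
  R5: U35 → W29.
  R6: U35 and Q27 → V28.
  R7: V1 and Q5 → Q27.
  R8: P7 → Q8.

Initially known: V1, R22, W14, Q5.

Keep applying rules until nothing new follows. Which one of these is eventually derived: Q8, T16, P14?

Q8

V1 and Q5 hold, so Q27 follows (R7).
From Q5 and W14, R1 gives U35.
From U35 and Q27, R6 gives V28.
From Q27 and V28, R2 gives P7.
P7 holds, so Q8 follows (R8).
P14 would need V1 and V38 (R3), but V38 is never established. No rule produces T16, and it is not given.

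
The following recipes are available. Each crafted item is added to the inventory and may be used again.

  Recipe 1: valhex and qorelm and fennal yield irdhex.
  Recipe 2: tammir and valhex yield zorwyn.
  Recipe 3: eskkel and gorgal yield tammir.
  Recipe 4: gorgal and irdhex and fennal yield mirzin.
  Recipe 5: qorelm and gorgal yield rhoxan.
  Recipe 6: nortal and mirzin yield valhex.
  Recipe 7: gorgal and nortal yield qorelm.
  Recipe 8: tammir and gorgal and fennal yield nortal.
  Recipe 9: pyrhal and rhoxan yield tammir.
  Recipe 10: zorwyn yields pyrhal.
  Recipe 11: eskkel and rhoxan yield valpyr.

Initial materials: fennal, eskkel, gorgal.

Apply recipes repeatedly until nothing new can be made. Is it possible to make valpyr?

Using Recipe 3, eskkel and gorgal make tammir.
Using Recipe 8, tammir, gorgal, and fennal make nortal.
Using Recipe 7, gorgal and nortal make qorelm.
qorelm and gorgal → rhoxan (Recipe 5).
Using Recipe 11, eskkel and rhoxan make valpyr.

Yes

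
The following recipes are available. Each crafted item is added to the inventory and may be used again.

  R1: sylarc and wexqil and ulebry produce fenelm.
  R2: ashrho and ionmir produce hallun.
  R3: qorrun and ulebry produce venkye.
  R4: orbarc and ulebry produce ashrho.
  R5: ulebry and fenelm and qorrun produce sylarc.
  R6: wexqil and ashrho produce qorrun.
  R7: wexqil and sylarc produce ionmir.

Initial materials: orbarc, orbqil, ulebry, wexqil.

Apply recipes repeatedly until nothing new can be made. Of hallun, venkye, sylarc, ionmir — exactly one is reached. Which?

venkye

Using R4, orbarc and ulebry make ashrho.
Using R6, wexqil and ashrho make qorrun.
Using R3, qorrun and ulebry make venkye.
ionmir would need wexqil and sylarc (R7), but sylarc is never obtained. sylarc would need ulebry, fenelm, and qorrun (R5), but fenelm is never obtained. hallun would need ashrho and ionmir (R2), but ionmir is never obtained.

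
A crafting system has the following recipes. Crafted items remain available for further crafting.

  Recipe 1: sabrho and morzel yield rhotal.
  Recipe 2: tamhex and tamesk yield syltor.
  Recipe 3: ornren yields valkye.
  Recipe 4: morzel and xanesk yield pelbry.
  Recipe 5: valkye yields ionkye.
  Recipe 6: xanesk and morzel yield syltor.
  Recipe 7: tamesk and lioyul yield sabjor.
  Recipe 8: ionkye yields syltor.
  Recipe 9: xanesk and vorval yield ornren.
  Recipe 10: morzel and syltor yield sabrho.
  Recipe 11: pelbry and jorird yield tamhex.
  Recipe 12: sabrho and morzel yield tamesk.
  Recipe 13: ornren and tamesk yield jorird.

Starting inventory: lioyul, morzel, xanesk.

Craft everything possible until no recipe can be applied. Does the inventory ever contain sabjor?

Using Recipe 6, xanesk and morzel make syltor.
Using Recipe 10, morzel and syltor make sabrho.
Using Recipe 12, sabrho and morzel make tamesk.
tamesk and lioyul → sabjor (Recipe 7).

Yes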